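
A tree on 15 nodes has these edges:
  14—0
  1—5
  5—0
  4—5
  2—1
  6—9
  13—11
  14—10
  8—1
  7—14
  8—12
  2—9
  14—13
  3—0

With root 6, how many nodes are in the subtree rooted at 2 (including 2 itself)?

13

2's subtree: {2, 1, 5, 8, 4, 0, 12, 14, 3, 13, 10, 7, 11}, size 13.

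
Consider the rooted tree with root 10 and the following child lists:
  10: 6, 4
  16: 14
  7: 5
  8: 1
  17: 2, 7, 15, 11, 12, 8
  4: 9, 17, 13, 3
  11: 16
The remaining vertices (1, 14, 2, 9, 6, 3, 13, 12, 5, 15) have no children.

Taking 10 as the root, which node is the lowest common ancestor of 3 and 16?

3's ancestor chain is 3, 4, 10 and 16's is 16, 11, 17, 4, 10; they first meet at 4.

4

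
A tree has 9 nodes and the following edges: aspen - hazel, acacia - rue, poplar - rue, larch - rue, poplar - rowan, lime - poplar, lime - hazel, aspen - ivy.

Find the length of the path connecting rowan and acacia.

3

The path is rowan – poplar – rue – acacia, which has 3 edges.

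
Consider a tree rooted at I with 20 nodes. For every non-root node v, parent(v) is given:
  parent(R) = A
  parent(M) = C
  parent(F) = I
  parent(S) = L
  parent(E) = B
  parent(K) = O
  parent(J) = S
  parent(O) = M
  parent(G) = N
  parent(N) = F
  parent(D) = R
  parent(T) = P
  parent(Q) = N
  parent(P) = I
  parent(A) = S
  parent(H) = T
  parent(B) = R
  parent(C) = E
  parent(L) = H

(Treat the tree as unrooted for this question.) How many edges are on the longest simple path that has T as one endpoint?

Distances from T peak at 11, attained at K.
T–H–L–S–A–R–B–E–C–M–O–K

11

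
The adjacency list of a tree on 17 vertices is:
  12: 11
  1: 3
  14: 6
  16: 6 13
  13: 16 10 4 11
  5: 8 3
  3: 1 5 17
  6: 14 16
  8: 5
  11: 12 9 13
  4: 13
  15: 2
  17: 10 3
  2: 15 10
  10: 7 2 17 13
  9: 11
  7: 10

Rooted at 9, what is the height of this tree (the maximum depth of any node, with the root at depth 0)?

The longest root-to-leaf path is 9 → 11 → 13 → 10 → 17 → 3 → 5 → 8 (7 edges).

7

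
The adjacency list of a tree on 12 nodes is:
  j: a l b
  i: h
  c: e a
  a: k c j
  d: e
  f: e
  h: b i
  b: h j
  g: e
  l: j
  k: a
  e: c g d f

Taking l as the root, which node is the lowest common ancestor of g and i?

j

g's ancestor chain is g, e, c, a, j, l and i's is i, h, b, j, l; they first meet at j.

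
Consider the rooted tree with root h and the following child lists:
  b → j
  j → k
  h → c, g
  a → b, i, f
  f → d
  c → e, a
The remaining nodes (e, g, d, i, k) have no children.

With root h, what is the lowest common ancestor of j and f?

a

Path j→root: j b a c h; path f→root: f a c h.
First common node: a.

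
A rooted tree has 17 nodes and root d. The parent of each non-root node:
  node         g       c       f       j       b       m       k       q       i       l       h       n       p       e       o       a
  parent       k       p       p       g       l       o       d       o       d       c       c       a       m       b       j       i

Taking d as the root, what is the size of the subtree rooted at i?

3

Descendants of i (including itself): i, a, n. That's 3.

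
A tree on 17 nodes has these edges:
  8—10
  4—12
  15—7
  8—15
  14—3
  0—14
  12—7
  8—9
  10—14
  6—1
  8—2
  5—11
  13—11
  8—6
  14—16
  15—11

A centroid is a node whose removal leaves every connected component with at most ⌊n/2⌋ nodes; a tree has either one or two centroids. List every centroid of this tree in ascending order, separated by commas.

8

Delete 8: the remaining components have sizes 7, 5, 2, 1, 1. Max 7 ≤ 8, so 8 is a centroid.
No neighbour of 8 does as well, so 8 is the unique centroid.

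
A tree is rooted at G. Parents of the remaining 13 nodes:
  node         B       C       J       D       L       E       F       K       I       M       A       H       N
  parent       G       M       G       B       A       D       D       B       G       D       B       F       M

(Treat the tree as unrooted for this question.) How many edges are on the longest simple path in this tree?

5

BFS from L reaches C last, at distance 5; BFS from C confirms no node is farther.
Path: L - A - B - D - M - C.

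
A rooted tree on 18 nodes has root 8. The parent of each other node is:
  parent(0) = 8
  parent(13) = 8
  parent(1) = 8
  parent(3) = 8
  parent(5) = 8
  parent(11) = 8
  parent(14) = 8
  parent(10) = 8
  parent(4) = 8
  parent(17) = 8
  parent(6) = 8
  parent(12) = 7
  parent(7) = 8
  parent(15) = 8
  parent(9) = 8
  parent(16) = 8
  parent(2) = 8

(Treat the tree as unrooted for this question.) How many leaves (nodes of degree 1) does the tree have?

16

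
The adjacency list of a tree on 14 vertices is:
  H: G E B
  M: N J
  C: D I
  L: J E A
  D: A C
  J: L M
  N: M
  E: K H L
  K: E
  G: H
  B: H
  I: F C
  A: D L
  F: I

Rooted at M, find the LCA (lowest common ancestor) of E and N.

E's ancestor chain is E, L, J, M and N's is N, M; they first meet at M.

M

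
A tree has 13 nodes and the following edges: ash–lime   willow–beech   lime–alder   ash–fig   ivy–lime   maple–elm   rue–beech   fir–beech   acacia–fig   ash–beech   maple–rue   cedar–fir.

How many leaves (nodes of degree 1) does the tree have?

Degree-1 nodes: acacia, alder, cedar, elm, ivy, willow — 6 of them.

6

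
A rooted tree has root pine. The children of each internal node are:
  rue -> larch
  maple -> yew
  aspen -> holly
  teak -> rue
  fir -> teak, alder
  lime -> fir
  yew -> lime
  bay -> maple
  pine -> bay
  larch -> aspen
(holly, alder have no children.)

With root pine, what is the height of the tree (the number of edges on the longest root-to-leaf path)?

A deepest node is holly, reached by pine-bay-maple-yew-lime-fir-teak-rue-larch-aspen-holly.
That path has 10 edges, so the height is 10.

10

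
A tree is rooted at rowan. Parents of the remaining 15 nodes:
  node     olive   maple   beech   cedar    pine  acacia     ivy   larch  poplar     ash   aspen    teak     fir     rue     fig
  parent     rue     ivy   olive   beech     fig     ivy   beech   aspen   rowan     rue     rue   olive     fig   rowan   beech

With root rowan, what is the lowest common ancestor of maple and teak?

olive

Ancestors of maple (toward the root): maple, ivy, beech, olive, rue, rowan.
Ancestors of teak: teak, olive, rue, rowan.
The deepest node appearing in both lists is olive.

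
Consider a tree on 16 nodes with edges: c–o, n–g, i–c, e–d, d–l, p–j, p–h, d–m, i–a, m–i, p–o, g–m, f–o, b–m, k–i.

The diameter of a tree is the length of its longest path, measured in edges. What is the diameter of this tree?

7

BFS from j reaches n last, at distance 7; BFS from n confirms no node is farther.
Path: j – p – o – c – i – m – g – n.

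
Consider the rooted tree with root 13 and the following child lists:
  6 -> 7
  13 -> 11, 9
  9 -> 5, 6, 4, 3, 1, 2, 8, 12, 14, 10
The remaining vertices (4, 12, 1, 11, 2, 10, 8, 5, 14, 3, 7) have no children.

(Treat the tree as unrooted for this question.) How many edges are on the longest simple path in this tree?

4

Starting from 11, a farthest node is 7 at distance 4.
One longest path: 11-13-9-6-7.
So the diameter is 4.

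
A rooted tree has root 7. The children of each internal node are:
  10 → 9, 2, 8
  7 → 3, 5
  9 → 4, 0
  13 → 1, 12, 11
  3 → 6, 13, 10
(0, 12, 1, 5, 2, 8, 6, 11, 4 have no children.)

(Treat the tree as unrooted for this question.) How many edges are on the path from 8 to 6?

Walking from 8: 8 – 10 – 3 – 6. Length 3.

3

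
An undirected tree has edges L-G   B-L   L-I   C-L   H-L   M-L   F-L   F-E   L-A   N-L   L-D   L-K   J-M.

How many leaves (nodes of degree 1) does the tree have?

The leaves are A, B, C, D, E, G, H, I, J, K, N.
That is 11 leaves.

11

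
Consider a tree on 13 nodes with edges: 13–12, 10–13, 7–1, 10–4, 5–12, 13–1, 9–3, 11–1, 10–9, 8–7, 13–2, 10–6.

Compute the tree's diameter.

6

Starting from 3, a farthest node is 8 at distance 6.
One longest path: 3 – 9 – 10 – 13 – 1 – 7 – 8.
So the diameter is 6.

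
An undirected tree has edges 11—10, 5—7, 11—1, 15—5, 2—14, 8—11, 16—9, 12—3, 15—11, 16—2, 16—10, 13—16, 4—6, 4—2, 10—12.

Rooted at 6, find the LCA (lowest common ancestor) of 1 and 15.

11

Path 1→root: 1 11 10 16 2 4 6; path 15→root: 15 11 10 16 2 4 6.
First common node: 11.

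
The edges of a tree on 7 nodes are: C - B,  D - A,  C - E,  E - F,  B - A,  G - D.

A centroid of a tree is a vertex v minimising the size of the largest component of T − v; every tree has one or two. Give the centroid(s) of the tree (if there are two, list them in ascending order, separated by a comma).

Delete B: the remaining components have sizes 3, 3. Max 3 ≤ 3, so B is a centroid.
No neighbour of B does as well, so B is the unique centroid.

B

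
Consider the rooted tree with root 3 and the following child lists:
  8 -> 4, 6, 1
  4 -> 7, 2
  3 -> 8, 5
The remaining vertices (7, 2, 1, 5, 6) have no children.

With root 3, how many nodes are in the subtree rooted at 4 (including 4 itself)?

3

The subtree rooted at 4 contains: 4, 2, 7 — 3 nodes.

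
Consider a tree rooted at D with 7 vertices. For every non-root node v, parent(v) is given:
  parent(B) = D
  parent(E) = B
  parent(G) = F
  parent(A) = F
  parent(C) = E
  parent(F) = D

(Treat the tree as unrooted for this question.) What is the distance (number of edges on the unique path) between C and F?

The path is C - E - B - D - F, which has 4 edges.

4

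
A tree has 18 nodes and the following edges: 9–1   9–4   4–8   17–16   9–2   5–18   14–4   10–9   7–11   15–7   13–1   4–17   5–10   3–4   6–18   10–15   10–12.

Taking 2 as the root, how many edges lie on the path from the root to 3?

3

Path from 2 to 3: 2 – 9 – 4 – 3, which has 3 edges.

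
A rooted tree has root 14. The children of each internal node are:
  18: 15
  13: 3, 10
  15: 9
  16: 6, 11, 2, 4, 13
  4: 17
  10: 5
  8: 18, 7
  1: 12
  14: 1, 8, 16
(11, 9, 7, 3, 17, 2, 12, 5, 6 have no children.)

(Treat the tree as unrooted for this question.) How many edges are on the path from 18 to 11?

4

18 – 8 – 14 – 16 – 11: 4 edges.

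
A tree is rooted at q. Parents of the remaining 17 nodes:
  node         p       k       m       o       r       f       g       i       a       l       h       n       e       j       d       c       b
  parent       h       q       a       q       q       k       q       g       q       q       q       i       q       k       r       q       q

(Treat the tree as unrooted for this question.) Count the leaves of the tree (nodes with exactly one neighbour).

11

The leaves are b, c, d, e, f, j, l, m, n, o, p.
That is 11 leaves.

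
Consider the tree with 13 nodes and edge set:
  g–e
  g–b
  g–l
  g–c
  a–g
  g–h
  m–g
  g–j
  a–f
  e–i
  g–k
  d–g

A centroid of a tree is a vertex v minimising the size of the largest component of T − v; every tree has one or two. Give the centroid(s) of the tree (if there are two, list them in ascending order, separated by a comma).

If g is removed the pieces have sizes 2, 2, 1, 1, 1, 1, 1, 1, 1, 1, all ≤ ⌊13/2⌋ = 6.
Every other node leaves some component of size > 6, so the centroid is unique.

g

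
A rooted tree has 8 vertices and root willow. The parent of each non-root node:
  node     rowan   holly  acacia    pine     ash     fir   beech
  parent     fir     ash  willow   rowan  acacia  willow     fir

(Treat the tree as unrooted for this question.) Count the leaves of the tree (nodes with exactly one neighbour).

3

Exactly 3 nodes have a single neighbour: beech, holly, pine.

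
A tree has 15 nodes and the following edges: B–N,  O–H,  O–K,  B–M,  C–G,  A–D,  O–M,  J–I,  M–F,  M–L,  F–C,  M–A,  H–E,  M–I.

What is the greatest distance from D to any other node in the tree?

A farthest node from D is E (G also at distance 5).
The path D-A-M-O-H-E has 5 edges.

5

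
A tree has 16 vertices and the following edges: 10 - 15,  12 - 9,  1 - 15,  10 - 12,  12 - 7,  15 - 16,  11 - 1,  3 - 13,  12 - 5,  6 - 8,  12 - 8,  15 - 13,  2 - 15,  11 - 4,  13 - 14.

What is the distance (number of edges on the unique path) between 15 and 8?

3

15–10–12–8: 3 edges.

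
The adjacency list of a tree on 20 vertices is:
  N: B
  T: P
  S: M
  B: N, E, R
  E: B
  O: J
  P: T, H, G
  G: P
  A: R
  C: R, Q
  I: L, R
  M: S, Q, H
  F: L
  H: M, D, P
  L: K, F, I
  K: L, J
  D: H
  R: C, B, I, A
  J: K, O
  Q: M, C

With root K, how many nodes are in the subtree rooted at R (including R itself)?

14

Descendants of R (including itself): R, A, B, C, E, N, Q, M, S, H, D, P, G, T. That's 14.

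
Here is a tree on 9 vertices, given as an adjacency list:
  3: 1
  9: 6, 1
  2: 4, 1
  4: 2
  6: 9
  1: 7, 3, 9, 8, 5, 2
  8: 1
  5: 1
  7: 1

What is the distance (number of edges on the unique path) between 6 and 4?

4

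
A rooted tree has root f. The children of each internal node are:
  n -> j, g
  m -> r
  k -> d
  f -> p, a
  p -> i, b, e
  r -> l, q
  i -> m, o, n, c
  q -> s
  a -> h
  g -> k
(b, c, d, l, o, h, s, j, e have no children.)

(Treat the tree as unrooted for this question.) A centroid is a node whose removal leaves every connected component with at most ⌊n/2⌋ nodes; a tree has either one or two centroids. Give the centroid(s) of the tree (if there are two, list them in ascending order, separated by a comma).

i

Delete i: the remaining components have sizes 6, 5, 5, 1, 1. Max 6 ≤ 9, so i is a centroid.
No neighbour of i does as well, so i is the unique centroid.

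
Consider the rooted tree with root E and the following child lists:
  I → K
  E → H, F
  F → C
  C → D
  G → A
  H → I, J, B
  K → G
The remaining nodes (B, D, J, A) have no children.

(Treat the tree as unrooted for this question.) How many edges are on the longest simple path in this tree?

A longest path is D-C-F-E-H-I-K-G-A, with 8 edges.

8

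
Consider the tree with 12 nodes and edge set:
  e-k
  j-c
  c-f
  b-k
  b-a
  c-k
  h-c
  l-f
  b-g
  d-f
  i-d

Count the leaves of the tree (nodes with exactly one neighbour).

7

Exactly 7 nodes have a single neighbour: a, e, g, h, i, j, l.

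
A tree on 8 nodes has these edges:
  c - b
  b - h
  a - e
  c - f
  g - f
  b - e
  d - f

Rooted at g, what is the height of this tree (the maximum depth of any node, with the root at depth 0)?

5

a sits deepest: g-f-c-b-e-a — 5 edges from the root.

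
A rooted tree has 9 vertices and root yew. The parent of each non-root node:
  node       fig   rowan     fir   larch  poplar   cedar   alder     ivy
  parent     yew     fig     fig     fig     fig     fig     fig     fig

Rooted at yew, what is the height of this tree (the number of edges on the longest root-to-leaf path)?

2

A deepest node is poplar, reached by yew – fig – poplar.
That path has 2 edges, so the height is 2.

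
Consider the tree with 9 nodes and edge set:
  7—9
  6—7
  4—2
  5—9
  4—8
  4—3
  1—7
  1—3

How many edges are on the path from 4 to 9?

The path is 4 – 3 – 1 – 7 – 9, which has 4 edges.

4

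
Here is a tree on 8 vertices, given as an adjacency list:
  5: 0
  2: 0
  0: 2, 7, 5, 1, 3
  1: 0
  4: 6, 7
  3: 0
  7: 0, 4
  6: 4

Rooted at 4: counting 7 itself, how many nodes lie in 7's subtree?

6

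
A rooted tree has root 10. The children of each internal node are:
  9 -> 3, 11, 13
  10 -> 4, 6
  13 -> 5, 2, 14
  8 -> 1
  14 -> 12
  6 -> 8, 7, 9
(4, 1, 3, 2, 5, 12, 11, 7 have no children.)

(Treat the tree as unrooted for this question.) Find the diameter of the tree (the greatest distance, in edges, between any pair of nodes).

6

BFS from 1 reaches 12 last, at distance 6; BFS from 12 confirms no node is farther.
Path: 1–8–6–9–13–14–12.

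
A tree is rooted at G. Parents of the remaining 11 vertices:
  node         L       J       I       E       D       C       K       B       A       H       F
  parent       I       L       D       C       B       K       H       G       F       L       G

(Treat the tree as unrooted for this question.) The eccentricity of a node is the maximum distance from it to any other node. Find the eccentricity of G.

The node farthest from G is E, via G-B-D-I-L-H-K-C-E — 8 edges.

8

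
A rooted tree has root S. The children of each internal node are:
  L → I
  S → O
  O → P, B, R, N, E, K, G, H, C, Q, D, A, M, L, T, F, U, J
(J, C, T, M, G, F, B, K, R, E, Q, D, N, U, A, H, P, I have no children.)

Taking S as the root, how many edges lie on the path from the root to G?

Path from S to G: S – O – G, which has 2 edges.

2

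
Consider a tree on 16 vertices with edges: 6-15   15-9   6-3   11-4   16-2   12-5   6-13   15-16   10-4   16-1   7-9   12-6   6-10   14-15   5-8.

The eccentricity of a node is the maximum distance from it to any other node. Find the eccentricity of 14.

Distances from 14 peak at 5, attained at 11 (8 also at distance 5).
14 – 15 – 6 – 10 – 4 – 11

5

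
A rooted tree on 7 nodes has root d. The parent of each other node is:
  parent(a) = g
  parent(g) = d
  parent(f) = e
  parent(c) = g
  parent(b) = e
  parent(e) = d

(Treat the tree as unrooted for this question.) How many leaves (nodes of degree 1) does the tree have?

The leaves are a, b, c, f.
That is 4 leaves.

4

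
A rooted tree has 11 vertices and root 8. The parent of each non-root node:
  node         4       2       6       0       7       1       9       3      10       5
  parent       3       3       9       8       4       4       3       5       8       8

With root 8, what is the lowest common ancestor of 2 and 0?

8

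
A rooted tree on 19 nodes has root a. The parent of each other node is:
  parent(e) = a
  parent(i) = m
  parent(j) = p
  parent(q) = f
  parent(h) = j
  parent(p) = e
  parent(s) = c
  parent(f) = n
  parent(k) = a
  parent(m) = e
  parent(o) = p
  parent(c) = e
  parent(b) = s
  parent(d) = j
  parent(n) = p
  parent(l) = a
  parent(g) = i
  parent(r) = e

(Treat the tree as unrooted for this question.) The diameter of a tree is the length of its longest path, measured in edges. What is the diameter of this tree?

7

Starting from b, a farthest node is q at distance 7.
One longest path: b – s – c – e – p – n – f – q.
So the diameter is 7.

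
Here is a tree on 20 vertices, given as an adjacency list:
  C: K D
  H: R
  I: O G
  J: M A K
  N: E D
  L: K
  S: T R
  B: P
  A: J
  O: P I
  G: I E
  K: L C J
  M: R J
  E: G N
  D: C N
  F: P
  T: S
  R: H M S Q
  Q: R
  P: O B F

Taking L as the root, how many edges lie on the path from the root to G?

6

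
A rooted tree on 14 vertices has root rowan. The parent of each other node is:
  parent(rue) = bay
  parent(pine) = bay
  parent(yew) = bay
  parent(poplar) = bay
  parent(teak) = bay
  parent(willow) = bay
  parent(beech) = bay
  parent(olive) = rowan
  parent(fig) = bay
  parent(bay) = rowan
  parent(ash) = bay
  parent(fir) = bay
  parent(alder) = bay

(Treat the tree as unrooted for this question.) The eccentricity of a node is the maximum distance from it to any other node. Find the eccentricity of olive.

A farthest node from olive is pine (fir, poplar, rue, willow, ash, beech, yew, alder, fig, teak also at distance 3).
The path olive–rowan–bay–pine has 3 edges.

3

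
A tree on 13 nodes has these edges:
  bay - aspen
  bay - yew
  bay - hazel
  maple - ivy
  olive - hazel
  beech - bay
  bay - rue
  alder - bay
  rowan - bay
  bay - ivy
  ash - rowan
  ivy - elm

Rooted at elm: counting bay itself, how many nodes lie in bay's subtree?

10

Descendants of bay (including itself): bay, yew, rue, rowan, hazel, alder, beech, aspen, ash, olive. That's 10.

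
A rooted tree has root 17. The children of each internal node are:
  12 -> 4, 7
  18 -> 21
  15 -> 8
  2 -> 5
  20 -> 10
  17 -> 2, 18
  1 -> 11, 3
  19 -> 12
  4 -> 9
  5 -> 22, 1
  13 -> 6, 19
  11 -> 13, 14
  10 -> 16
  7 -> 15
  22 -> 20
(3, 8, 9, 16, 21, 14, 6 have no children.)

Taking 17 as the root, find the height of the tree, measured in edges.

The longest root-to-leaf path is 17–2–5–1–11–13–19–12–7–15–8 (10 edges).

10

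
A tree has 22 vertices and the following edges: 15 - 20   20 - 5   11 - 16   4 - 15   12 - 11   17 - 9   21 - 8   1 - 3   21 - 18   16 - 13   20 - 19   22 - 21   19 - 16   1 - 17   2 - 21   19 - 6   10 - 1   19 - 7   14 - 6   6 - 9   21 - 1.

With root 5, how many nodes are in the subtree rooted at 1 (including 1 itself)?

The subtree rooted at 1 contains: 1, 3, 21, 10, 18, 2, 22, 8 — 8 nodes.

8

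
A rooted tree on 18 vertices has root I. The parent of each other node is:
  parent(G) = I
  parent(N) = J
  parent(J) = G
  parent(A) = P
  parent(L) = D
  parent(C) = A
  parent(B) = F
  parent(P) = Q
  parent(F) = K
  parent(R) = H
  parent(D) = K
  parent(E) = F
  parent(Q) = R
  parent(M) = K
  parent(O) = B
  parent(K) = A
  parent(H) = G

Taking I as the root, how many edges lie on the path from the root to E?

9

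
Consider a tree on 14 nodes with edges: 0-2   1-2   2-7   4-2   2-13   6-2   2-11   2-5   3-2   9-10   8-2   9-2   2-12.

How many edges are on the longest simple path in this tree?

Starting from 10, a farthest node is 8 at distance 3.
One longest path: 10 – 9 – 2 – 8.
So the diameter is 3.

3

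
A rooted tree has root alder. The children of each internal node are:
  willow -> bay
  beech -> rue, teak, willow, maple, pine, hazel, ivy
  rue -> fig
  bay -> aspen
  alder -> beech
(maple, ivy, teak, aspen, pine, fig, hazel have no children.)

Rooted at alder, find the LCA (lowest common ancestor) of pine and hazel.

beech

Ancestors of pine (toward the root): pine, beech, alder.
Ancestors of hazel: hazel, beech, alder.
The deepest node appearing in both lists is beech.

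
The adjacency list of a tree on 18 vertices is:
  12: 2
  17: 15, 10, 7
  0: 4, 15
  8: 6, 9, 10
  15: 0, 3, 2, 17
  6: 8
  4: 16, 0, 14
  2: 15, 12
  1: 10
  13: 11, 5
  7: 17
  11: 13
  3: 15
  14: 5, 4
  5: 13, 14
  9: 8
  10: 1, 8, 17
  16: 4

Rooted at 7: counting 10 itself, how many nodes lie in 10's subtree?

10's subtree: {10, 8, 1, 6, 9}, size 5.

5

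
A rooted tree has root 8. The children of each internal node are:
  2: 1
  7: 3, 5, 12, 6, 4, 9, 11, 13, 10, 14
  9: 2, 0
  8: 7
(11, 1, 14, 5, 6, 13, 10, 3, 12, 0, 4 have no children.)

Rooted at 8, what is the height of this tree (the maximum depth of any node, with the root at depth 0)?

4

A deepest node is 1, reached by 8–7–9–2–1.
That path has 4 edges, so the height is 4.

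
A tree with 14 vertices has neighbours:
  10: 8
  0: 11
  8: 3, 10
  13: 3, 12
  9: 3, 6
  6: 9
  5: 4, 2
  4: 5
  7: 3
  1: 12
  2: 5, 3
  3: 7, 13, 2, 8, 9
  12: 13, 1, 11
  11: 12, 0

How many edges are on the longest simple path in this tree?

7

Starting from 4, a farthest node is 0 at distance 7.
One longest path: 4–5–2–3–13–12–11–0.
So the diameter is 7.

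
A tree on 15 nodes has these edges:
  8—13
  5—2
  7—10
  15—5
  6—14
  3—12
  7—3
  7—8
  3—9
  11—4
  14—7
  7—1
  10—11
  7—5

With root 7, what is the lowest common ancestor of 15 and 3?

7

Ancestors of 15 (toward the root): 15, 5, 7.
Ancestors of 3: 3, 7.
The deepest node appearing in both lists is 7.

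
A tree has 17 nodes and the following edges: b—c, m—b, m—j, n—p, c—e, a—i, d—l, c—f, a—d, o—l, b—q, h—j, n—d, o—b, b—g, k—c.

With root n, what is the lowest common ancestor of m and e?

m's ancestor chain is m, b, o, l, d, n and e's is e, c, b, o, l, d, n; they first meet at b.

b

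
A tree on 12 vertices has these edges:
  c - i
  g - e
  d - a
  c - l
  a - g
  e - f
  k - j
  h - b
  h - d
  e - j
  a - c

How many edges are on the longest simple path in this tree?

BFS from k reaches b last, at distance 7; BFS from b confirms no node is farther.
Path: k–j–e–g–a–d–h–b.

7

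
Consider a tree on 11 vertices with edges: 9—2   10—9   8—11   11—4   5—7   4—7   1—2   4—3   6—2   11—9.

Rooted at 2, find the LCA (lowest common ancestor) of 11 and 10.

9

11's ancestor chain is 11, 9, 2 and 10's is 10, 9, 2; they first meet at 9.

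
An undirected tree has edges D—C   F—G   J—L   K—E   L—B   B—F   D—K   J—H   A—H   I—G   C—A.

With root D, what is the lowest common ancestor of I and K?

Path I→root: I G F B L J H A C D; path K→root: K D.
First common node: D.

D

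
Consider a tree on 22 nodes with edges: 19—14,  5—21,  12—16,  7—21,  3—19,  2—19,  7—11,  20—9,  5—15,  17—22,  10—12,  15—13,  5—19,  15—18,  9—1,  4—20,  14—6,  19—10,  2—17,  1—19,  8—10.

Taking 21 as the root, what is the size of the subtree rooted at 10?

10's subtree: {10, 8, 12, 16}, size 4.

4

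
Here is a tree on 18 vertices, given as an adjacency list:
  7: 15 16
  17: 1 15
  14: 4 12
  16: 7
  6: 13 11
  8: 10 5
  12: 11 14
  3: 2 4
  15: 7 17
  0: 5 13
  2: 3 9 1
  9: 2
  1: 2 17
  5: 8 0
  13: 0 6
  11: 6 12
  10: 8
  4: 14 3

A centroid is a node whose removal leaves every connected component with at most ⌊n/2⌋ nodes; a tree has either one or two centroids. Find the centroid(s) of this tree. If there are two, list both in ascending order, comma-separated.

Removing 14 splits the tree into components of sizes 9, 8; the largest is 9 ≤ ⌊18/2⌋ = 9.
4 is adjacent to 14 and is also a centroid (the largest component after removing it is likewise 9).

4, 14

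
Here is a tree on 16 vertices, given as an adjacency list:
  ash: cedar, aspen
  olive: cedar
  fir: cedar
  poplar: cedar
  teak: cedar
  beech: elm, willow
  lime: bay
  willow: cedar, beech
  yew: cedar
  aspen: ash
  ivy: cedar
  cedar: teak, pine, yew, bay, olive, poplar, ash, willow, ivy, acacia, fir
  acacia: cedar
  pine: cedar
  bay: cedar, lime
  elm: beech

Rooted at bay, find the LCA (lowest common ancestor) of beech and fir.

cedar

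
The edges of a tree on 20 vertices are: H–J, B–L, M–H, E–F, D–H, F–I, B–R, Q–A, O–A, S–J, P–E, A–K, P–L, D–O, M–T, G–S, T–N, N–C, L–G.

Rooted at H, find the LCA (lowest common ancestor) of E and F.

E's ancestor chain is E, P, L, G, S, J, H and F's is F, E, P, L, G, S, J, H; they first meet at E.

E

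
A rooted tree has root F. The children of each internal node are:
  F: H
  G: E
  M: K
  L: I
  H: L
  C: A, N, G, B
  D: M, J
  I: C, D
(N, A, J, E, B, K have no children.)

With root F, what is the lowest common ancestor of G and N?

C

Path G→root: G C I L H F; path N→root: N C I L H F.
First common node: C.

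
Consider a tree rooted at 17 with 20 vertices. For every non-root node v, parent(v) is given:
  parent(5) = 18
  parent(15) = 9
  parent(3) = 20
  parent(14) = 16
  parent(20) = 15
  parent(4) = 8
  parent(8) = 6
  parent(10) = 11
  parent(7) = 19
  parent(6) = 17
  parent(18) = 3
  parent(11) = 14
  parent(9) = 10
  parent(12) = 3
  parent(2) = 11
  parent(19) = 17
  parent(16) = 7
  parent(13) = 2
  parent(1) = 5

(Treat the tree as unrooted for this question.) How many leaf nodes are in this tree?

4

Exactly 4 nodes have a single neighbour: 1, 4, 12, 13.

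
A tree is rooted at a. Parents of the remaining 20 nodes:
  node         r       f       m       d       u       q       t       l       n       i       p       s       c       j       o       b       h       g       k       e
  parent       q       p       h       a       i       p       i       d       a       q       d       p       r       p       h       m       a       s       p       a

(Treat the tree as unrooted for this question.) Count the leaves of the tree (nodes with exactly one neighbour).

Exactly 12 nodes have a single neighbour: b, c, e, f, g, j, k, l, n, o, t, u.

12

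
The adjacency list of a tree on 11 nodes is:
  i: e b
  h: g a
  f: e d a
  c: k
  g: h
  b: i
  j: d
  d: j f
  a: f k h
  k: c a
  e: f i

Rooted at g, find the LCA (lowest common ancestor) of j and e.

f

Ancestors of j (toward the root): j, d, f, a, h, g.
Ancestors of e: e, f, a, h, g.
The deepest node appearing in both lists is f.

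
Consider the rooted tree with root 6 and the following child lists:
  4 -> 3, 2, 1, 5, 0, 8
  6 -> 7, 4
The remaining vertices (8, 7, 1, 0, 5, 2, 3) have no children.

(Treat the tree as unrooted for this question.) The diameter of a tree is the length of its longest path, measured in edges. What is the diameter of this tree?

BFS from 7 reaches 1 last, at distance 3; BFS from 1 confirms no node is farther.
Path: 7 - 6 - 4 - 1.

3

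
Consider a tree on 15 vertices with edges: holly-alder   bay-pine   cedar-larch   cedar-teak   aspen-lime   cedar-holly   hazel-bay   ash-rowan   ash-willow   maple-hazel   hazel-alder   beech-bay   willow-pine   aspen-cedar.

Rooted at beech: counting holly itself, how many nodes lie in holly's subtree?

6

Descendants of holly (including itself): holly, cedar, aspen, larch, teak, lime. That's 6.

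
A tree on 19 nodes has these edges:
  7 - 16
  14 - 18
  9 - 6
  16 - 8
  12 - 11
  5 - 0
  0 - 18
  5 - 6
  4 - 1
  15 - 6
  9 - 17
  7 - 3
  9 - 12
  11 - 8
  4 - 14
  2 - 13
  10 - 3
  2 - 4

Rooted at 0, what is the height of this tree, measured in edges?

The longest root-to-leaf path is 0 – 5 – 6 – 9 – 12 – 11 – 8 – 16 – 7 – 3 – 10 (10 edges).

10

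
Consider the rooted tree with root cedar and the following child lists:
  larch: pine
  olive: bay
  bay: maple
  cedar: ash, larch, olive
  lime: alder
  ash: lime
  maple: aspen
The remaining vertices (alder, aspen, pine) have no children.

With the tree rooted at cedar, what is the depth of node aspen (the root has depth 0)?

Path from cedar to aspen: cedar → olive → bay → maple → aspen, which has 4 edges.

4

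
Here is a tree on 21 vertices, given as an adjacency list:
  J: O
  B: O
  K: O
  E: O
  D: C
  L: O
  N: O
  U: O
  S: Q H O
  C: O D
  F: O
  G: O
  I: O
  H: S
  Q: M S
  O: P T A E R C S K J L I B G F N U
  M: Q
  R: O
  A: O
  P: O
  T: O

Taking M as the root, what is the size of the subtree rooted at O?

17

O's subtree: {O, C, F, U, A, B, R, G, P, N, K, E, L, T, I, J, D}, size 17.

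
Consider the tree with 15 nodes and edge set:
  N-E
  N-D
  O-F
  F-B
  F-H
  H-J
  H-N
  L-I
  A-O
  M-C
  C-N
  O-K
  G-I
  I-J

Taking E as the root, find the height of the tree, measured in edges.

G sits deepest: E-N-H-J-I-G — 5 edges from the root.

5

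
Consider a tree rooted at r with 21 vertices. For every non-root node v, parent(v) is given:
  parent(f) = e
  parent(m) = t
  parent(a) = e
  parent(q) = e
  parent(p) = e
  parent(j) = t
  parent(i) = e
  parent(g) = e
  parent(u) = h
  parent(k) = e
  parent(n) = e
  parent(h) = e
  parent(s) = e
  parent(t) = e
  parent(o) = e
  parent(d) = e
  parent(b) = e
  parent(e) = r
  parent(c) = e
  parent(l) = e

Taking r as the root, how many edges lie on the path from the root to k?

2

r → e → k — 2 edges.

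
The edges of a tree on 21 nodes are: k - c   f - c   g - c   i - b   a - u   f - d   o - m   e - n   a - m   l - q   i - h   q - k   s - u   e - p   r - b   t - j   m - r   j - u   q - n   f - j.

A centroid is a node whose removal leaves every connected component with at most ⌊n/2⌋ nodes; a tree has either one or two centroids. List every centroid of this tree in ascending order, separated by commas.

j

If j is removed the pieces have sizes 10, 9, 1, all ≤ ⌊21/2⌋ = 10.
No neighbour of j does as well, so j is the unique centroid.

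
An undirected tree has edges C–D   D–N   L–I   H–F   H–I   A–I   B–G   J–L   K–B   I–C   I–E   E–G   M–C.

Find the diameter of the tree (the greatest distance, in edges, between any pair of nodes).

7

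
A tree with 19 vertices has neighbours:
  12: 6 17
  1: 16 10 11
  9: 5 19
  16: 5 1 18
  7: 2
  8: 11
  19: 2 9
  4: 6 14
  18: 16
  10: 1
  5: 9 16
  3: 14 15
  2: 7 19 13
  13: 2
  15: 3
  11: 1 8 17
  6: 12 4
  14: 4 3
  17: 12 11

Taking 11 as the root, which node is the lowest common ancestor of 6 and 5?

Ancestors of 6 (toward the root): 6, 12, 17, 11.
Ancestors of 5: 5, 16, 1, 11.
The deepest node appearing in both lists is 11.

11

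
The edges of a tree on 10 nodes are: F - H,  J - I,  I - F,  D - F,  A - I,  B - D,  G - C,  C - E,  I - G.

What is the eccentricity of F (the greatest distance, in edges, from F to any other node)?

4

The node farthest from F is E, via F – I – G – C – E — 4 edges.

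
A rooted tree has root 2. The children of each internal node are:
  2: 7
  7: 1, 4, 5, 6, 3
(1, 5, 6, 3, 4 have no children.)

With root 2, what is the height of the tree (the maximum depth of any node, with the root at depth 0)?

2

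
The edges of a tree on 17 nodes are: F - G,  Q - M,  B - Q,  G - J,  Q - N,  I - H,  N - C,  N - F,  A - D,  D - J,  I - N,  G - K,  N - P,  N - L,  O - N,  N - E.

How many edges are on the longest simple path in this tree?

Starting from A, a farthest node is H at distance 7.
One longest path: A–D–J–G–F–N–I–H.
So the diameter is 7.

7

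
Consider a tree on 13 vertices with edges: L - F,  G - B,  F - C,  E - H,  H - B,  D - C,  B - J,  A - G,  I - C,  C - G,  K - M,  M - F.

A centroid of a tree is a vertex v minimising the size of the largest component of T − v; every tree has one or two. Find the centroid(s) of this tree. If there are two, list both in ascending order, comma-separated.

Delete C: the remaining components have sizes 6, 4, 1, 1. Max 6 ≤ 6, so C is a centroid.
No neighbour of C does as well, so C is the unique centroid.

C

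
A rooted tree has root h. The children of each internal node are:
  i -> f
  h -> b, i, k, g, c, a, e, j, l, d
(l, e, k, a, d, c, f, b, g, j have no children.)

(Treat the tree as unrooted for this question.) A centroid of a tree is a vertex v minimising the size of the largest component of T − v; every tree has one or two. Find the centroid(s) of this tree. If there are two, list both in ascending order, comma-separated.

h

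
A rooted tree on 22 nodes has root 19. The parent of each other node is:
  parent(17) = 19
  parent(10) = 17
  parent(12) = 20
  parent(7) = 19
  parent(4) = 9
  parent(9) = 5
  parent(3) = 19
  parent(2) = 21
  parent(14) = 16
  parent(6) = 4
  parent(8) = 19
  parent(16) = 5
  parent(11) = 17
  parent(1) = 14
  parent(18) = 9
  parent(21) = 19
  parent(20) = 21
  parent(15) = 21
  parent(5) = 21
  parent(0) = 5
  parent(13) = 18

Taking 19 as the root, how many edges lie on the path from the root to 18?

Climbing from 18 to the root: 18 → 9 → 5 → 21 → 19. That's 4 steps.

4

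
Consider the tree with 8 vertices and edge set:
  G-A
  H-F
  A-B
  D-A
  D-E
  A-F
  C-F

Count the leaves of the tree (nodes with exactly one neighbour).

The leaves are B, C, E, G, H.
That is 5 leaves.

5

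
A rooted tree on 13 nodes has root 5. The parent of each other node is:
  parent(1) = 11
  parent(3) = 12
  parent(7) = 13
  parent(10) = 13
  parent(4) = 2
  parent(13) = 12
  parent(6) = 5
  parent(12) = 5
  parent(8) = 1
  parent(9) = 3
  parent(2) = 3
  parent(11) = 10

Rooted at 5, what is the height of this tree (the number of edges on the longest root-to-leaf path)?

8 sits deepest: 5 – 12 – 13 – 10 – 11 – 1 – 8 — 6 edges from the root.

6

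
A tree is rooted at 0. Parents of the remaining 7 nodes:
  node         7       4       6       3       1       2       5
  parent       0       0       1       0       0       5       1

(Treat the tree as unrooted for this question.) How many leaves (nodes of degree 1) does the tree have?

5

Exactly 5 nodes have a single neighbour: 2, 3, 4, 6, 7.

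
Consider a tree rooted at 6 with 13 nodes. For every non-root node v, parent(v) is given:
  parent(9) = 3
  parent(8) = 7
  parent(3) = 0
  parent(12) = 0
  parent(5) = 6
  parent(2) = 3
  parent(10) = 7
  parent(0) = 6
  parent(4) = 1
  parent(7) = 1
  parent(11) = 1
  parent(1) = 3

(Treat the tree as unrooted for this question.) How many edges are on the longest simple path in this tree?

6

A longest path is 10–7–1–3–0–6–5, with 6 edges.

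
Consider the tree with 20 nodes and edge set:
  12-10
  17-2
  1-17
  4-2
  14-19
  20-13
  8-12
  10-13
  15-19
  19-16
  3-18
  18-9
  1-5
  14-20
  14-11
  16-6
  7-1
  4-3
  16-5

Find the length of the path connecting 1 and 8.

1 - 5 - 16 - 19 - 14 - 20 - 13 - 10 - 12 - 8: 9 edges.

9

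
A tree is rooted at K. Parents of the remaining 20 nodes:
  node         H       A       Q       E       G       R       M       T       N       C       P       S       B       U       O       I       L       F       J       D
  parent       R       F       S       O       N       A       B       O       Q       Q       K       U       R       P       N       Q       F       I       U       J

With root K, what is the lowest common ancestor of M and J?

U

M's ancestor chain is M, B, R, A, F, I, Q, S, U, P, K and J's is J, U, P, K; they first meet at U.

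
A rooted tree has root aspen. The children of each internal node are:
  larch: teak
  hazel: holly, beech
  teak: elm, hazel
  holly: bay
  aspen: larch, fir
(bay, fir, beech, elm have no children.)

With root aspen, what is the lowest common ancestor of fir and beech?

aspen

Ancestors of fir (toward the root): fir, aspen.
Ancestors of beech: beech, hazel, teak, larch, aspen.
The deepest node appearing in both lists is aspen.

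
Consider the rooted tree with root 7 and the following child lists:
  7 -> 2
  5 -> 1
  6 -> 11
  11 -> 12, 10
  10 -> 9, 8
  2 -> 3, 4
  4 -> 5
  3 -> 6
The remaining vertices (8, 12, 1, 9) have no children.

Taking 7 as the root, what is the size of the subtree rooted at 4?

3

4's subtree: {4, 5, 1}, size 3.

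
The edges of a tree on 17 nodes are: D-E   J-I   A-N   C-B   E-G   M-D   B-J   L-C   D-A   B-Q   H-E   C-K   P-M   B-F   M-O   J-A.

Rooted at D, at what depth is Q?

4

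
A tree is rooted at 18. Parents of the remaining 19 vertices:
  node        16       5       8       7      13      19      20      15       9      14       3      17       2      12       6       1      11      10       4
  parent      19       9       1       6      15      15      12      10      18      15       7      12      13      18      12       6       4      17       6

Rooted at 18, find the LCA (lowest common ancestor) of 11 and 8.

6

Ancestors of 11 (toward the root): 11, 4, 6, 12, 18.
Ancestors of 8: 8, 1, 6, 12, 18.
The deepest node appearing in both lists is 6.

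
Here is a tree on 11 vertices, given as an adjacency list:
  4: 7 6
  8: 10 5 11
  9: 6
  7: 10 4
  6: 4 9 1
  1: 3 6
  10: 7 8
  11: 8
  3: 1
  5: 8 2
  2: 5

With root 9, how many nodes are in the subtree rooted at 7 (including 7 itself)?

6

The subtree rooted at 7 contains: 7, 10, 8, 11, 5, 2 — 6 nodes.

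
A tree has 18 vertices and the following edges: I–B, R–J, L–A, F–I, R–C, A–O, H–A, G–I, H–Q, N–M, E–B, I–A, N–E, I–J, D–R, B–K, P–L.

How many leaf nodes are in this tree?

The leaves are C, D, F, G, K, M, O, P, Q.
That is 9 leaves.

9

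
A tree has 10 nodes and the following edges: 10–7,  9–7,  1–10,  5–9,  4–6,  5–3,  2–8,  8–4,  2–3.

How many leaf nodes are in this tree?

The leaves are 1, 6.
That is 2 leaves.

2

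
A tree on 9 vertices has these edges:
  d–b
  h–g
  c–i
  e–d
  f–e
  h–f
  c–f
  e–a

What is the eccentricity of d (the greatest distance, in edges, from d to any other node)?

The node farthest from d is i (g also at distance 4), via d – e – f – c – i — 4 edges.

4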